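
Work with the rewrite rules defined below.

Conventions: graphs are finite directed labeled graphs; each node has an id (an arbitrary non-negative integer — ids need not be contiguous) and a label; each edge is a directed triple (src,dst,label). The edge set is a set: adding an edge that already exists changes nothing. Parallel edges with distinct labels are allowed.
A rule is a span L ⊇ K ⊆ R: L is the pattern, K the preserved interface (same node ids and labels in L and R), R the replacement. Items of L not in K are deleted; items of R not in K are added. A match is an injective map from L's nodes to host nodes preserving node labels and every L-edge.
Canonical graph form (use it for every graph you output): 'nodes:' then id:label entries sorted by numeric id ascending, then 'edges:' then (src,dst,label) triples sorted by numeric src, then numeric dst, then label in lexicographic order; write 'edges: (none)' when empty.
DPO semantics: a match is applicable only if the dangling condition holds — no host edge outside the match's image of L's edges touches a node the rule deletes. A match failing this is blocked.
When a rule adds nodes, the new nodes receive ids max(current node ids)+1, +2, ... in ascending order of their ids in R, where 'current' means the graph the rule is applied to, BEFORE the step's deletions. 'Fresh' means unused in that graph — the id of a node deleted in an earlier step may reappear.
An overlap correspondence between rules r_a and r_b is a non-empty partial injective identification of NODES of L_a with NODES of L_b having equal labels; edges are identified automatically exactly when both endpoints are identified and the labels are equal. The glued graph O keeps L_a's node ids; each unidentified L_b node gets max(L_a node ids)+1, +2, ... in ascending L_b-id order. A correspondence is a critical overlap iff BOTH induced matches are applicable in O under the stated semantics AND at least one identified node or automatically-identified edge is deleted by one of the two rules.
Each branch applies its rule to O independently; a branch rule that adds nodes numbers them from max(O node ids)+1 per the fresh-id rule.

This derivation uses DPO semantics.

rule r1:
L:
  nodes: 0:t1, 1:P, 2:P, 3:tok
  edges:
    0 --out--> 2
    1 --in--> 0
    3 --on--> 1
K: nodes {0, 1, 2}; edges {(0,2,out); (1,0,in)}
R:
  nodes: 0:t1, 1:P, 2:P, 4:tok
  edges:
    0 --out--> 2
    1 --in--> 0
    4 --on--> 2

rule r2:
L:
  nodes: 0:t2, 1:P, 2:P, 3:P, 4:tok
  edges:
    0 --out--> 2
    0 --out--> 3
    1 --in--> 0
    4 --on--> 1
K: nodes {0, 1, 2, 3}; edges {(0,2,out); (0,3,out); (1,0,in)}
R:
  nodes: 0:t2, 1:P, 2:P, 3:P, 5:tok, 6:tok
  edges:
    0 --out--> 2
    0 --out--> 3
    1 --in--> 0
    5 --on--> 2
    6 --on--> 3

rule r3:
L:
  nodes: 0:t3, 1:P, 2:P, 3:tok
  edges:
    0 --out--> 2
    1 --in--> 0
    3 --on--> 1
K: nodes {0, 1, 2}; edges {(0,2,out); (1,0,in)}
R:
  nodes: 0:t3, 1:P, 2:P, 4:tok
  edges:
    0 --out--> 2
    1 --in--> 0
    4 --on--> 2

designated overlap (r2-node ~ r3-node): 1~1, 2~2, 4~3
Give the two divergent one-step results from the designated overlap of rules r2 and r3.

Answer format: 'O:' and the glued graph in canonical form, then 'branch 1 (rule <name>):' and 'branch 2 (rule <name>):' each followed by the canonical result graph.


O:
nodes: 0:t2, 1:P, 2:P, 3:P, 4:tok, 5:t3
edges: (0,2,out); (0,3,out); (1,0,in); (1,5,in); (4,1,on); (5,2,out)
branch 1 (rule r2):
nodes: 0:t2, 1:P, 2:P, 3:P, 5:t3, 6:tok, 7:tok
edges: (0,2,out); (0,3,out); (1,0,in); (1,5,in); (5,2,out); (6,2,on); (7,3,on)
branch 2 (rule r3):
nodes: 0:t2, 1:P, 2:P, 3:P, 5:t3, 6:tok
edges: (0,2,out); (0,3,out); (1,0,in); (1,5,in); (5,2,out); (6,2,on)


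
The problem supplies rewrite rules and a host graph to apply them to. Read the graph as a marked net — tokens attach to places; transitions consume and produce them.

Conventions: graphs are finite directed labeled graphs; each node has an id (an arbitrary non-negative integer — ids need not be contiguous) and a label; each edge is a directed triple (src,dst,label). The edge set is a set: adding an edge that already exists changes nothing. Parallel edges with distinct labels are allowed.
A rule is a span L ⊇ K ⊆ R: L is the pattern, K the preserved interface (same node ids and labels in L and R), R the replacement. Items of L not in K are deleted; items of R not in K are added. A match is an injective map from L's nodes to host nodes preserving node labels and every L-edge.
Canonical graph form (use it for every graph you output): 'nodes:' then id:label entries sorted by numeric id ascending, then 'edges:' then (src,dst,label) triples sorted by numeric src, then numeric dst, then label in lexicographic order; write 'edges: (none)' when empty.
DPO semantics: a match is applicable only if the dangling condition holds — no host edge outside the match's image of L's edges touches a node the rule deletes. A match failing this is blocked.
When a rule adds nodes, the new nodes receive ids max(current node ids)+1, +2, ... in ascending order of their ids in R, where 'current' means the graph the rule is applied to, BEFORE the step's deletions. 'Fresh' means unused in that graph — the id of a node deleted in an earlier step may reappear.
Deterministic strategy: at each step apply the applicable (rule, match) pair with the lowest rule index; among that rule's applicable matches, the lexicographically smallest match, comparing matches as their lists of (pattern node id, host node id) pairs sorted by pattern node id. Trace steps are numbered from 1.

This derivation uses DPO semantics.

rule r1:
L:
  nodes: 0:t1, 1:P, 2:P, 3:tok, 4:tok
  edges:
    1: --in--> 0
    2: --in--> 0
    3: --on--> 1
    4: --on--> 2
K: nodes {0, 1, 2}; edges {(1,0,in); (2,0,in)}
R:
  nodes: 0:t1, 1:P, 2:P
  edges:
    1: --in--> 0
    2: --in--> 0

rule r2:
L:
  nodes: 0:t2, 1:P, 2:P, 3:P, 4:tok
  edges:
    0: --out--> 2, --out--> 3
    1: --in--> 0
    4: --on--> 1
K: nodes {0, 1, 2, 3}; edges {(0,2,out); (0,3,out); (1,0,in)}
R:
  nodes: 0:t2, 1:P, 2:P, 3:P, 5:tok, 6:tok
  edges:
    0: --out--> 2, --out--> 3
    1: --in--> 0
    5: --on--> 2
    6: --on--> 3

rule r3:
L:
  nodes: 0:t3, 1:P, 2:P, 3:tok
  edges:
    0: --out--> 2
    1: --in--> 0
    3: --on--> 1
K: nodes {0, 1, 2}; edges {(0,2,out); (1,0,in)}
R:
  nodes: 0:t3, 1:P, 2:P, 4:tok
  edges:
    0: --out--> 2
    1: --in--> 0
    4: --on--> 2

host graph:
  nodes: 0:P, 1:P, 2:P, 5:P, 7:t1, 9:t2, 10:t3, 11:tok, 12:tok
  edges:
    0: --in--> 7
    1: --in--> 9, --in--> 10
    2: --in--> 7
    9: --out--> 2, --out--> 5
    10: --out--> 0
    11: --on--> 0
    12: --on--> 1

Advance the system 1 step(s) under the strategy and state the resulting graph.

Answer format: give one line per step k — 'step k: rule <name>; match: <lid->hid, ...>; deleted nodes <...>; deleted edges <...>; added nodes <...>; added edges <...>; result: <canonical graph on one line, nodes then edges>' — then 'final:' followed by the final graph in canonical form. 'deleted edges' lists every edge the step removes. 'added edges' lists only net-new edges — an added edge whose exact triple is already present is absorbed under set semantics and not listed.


step 1: rule r2; match: 0->9, 1->1, 2->2, 3->5, 4->12; deleted nodes 12; deleted edges (12,1,on); added nodes 13, 14; added edges (13,2,on); (14,5,on); result: nodes: 0:P, 1:P, 2:P, 5:P, 7:t1, 9:t2, 10:t3, 11:tok, 13:tok, 14:tok edges: (0,7,in); (1,9,in); (1,10,in); (2,7,in); (9,2,out); (9,5,out); (10,0,out); (11,0,on); (13,2,on); (14,5,on)
final:
nodes: 0:P, 1:P, 2:P, 5:P, 7:t1, 9:t2, 10:t3, 11:tok, 13:tok, 14:tok
edges: (0,7,in); (1,9,in); (1,10,in); (2,7,in); (9,2,out); (9,5,out); (10,0,out); (11,0,on); (13,2,on); (14,5,on)


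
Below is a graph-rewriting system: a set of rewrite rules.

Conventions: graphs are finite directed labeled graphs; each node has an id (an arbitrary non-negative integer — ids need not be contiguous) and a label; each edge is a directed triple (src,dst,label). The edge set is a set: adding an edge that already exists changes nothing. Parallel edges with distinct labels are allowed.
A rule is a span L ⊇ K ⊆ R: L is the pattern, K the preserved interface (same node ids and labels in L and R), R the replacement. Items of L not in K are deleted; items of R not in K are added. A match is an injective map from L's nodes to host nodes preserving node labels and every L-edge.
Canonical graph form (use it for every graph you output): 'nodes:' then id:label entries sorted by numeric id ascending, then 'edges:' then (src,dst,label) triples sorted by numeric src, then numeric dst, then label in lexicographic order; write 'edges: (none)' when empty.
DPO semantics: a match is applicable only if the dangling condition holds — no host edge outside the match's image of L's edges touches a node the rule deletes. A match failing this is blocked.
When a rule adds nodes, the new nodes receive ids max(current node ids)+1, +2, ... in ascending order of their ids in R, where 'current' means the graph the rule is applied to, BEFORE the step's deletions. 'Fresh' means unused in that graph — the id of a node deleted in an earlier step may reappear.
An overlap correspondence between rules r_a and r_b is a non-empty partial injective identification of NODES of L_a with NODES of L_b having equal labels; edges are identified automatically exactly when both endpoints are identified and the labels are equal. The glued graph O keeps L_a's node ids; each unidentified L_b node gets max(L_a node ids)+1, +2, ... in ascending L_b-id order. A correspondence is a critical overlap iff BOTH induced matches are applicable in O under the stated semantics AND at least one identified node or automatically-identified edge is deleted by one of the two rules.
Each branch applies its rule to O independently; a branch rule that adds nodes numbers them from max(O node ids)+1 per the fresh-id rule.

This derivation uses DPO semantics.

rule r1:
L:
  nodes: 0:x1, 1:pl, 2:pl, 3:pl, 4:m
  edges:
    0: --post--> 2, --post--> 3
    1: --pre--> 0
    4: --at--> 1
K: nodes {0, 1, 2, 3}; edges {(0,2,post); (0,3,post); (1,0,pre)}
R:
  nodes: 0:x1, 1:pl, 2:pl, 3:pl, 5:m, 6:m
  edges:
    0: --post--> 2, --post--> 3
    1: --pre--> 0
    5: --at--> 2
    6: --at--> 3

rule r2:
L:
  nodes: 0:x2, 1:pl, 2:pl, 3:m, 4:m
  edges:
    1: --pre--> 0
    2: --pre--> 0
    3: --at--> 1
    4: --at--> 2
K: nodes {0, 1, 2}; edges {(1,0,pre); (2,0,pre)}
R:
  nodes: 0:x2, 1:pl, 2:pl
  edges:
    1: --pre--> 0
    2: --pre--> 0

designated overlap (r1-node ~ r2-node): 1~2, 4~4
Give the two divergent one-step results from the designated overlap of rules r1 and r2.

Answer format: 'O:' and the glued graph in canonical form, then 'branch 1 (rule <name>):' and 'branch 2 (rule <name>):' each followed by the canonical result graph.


O:
nodes: 0:x1, 1:pl, 2:pl, 3:pl, 4:m, 5:x2, 6:pl, 7:m
edges: (0,2,post); (0,3,post); (1,0,pre); (1,5,pre); (4,1,at); (6,5,pre); (7,6,at)
branch 1 (rule r1):
nodes: 0:x1, 1:pl, 2:pl, 3:pl, 5:x2, 6:pl, 7:m, 8:m, 9:m
edges: (0,2,post); (0,3,post); (1,0,pre); (1,5,pre); (6,5,pre); (7,6,at); (8,2,at); (9,3,at)
branch 2 (rule r2):
nodes: 0:x1, 1:pl, 2:pl, 3:pl, 5:x2, 6:pl
edges: (0,2,post); (0,3,post); (1,0,pre); (1,5,pre); (6,5,pre)


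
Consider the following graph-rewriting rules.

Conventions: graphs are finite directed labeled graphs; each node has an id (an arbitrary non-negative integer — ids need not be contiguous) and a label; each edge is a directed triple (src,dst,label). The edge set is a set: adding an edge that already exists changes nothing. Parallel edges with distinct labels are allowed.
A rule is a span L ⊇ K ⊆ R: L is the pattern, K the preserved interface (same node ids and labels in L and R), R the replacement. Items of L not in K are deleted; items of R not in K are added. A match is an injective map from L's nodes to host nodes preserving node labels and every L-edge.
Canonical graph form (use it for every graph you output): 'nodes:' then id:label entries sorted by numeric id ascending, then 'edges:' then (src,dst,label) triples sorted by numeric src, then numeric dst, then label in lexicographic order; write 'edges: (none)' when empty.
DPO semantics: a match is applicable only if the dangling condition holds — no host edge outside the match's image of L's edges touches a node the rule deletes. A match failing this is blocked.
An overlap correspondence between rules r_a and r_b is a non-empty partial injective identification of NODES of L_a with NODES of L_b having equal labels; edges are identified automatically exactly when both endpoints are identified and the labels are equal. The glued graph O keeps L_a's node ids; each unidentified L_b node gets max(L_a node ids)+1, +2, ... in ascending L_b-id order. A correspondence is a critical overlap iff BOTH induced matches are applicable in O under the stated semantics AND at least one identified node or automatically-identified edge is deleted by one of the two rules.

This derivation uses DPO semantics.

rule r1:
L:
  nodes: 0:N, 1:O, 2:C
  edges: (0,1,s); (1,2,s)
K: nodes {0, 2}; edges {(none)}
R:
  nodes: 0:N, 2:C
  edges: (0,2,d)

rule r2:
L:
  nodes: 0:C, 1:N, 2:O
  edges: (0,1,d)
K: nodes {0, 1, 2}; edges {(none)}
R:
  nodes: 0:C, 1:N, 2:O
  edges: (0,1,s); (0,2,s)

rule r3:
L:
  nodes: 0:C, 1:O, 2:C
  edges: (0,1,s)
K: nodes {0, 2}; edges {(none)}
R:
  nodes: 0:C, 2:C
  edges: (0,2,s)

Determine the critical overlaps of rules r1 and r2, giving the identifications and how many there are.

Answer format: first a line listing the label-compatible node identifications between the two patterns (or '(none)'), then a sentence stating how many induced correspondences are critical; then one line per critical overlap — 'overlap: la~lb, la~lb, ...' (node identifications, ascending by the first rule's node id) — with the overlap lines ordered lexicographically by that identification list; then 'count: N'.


label-compatible node identifications between L(r1) and L(r2): 0~1, 1~2, 2~0
4 of the induced correspondences are critical overlaps of r1 and r2.
overlap: 0~1, 1~2
overlap: 0~1, 1~2, 2~0
overlap: 1~2
overlap: 1~2, 2~0
count: 4


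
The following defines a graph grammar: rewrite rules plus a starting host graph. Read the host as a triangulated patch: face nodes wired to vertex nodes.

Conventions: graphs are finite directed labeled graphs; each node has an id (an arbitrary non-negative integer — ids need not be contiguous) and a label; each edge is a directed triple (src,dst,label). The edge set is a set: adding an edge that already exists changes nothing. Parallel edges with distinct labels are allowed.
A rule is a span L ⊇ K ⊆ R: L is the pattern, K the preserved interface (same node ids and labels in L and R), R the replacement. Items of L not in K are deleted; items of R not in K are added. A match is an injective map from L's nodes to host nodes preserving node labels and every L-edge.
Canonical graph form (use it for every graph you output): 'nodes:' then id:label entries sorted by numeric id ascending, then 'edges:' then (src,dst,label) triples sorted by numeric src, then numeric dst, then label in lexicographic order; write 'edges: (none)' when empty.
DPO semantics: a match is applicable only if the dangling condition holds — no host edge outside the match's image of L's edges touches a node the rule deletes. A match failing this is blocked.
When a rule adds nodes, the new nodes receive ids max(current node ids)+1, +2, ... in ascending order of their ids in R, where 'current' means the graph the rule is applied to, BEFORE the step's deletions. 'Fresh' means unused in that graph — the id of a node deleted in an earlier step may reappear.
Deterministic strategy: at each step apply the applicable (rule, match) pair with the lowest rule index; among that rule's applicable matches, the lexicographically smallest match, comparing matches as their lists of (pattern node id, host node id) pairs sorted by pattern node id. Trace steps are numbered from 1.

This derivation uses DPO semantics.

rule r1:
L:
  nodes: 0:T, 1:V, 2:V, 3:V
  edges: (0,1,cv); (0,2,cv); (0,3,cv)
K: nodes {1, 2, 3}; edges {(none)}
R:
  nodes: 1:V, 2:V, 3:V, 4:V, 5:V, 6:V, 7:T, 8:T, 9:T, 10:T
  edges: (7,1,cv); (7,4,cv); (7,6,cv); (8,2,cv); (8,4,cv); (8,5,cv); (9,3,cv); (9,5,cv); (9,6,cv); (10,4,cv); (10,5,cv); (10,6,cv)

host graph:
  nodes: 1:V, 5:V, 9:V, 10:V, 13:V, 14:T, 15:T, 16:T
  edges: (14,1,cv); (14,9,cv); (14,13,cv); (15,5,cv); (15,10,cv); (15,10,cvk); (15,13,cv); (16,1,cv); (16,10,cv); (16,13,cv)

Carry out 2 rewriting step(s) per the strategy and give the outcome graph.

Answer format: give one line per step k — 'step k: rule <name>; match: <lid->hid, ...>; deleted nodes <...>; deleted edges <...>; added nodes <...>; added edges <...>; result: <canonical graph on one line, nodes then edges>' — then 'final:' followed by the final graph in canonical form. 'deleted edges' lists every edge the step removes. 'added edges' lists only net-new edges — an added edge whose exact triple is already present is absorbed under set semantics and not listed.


step 1: rule r1; match: 0->14, 1->1, 2->9, 3->13; deleted nodes 14; deleted edges (14,1,cv); (14,9,cv); (14,13,cv); added nodes 17, 18, 19, 20, 21, 22, 23; added edges (20,1,cv); (20,17,cv); (20,19,cv); (21,9,cv); (21,17,cv); (21,18,cv); (22,13,cv); (22,18,cv); (22,19,cv); (23,17,cv); (23,18,cv); (23,19,cv); result: nodes: 1:V, 5:V, 9:V, 10:V, 13:V, 15:T, 16:T, 17:V, 18:V, 19:V, 20:T, 21:T, 22:T, 23:T edges: (15,5,cv); (15,10,cv); (15,10,cvk); (15,13,cv); (16,1,cv); (16,10,cv); (16,13,cv); (20,1,cv); (20,17,cv); (20,19,cv); (21,9,cv); (21,17,cv); (21,18,cv); (22,13,cv); (22,18,cv); (22,19,cv); (23,17,cv); (23,18,cv); (23,19,cv)
step 2: rule r1; match: 0->16, 1->1, 2->10, 3->13; deleted nodes 16; deleted edges (16,1,cv); (16,10,cv); (16,13,cv); added nodes 24, 25, 26, 27, 28, 29, 30; added edges (27,1,cv); (27,24,cv); (27,26,cv); (28,10,cv); (28,24,cv); (28,25,cv); (29,13,cv); (29,25,cv); (29,26,cv); (30,24,cv); (30,25,cv); (30,26,cv); result: nodes: 1:V, 5:V, 9:V, 10:V, 13:V, 15:T, 17:V, 18:V, 19:V, 20:T, 21:T, 22:T, 23:T, 24:V, 25:V, 26:V, 27:T, 28:T, 29:T, 30:T edges: (15,5,cv); (15,10,cv); (15,10,cvk); (15,13,cv); (20,1,cv); (20,17,cv); (20,19,cv); (21,9,cv); (21,17,cv); (21,18,cv); (22,13,cv); (22,18,cv); (22,19,cv); (23,17,cv); (23,18,cv); (23,19,cv); (27,1,cv); (27,24,cv); (27,26,cv); (28,10,cv); (28,24,cv); (28,25,cv); (29,13,cv); (29,25,cv); (29,26,cv); (30,24,cv); (30,25,cv); (30,26,cv)
final:
nodes: 1:V, 5:V, 9:V, 10:V, 13:V, 15:T, 17:V, 18:V, 19:V, 20:T, 21:T, 22:T, 23:T, 24:V, 25:V, 26:V, 27:T, 28:T, 29:T, 30:T
edges: (15,5,cv); (15,10,cv); (15,10,cvk); (15,13,cv); (20,1,cv); (20,17,cv); (20,19,cv); (21,9,cv); (21,17,cv); (21,18,cv); (22,13,cv); (22,18,cv); (22,19,cv); (23,17,cv); (23,18,cv); (23,19,cv); (27,1,cv); (27,24,cv); (27,26,cv); (28,10,cv); (28,24,cv); (28,25,cv); (29,13,cv); (29,25,cv); (29,26,cv); (30,24,cv); (30,25,cv); (30,26,cv)


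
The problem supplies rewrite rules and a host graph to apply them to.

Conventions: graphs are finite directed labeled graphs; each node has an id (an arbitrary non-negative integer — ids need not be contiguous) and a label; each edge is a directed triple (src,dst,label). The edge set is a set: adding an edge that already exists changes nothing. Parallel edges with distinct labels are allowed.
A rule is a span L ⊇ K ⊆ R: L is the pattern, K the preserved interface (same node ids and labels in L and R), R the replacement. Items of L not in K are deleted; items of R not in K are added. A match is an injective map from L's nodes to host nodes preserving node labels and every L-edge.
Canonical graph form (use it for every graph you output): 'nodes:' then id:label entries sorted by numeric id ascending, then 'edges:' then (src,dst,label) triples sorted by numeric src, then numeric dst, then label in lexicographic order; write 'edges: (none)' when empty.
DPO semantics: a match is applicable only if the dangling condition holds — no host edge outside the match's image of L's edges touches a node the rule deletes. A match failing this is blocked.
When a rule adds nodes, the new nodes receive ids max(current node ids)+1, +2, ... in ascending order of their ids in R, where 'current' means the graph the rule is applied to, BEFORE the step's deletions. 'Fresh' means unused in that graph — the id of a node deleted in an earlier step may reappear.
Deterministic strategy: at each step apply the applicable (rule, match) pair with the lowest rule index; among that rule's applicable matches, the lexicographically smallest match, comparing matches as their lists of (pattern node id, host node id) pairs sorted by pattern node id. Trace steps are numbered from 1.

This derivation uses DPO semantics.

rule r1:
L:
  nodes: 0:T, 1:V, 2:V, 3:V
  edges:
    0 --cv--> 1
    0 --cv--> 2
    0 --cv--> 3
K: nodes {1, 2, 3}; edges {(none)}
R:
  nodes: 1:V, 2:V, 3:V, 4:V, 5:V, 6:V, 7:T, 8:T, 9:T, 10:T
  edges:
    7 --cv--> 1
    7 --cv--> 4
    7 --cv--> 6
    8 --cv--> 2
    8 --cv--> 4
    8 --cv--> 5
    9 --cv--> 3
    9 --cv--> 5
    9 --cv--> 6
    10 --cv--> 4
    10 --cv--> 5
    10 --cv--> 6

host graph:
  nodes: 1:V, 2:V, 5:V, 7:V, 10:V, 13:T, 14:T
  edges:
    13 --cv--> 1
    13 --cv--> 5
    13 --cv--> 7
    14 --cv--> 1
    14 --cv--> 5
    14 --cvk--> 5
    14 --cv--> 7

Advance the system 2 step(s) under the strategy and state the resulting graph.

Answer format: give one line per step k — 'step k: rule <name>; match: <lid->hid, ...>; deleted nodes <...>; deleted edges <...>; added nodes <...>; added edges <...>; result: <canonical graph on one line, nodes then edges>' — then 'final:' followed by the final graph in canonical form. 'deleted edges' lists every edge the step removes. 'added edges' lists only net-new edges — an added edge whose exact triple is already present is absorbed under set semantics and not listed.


step 1: rule r1; match: 0->13, 1->1, 2->5, 3->7; deleted nodes 13; deleted edges (13,1,cv); (13,5,cv); (13,7,cv); added nodes 15, 16, 17, 18, 19, 20, 21; added edges (18,1,cv); (18,15,cv); (18,17,cv); (19,5,cv); (19,15,cv); (19,16,cv); (20,7,cv); (20,16,cv); (20,17,cv); (21,15,cv); (21,16,cv); (21,17,cv); result: nodes: 1:V, 2:V, 5:V, 7:V, 10:V, 14:T, 15:V, 16:V, 17:V, 18:T, 19:T, 20:T, 21:T edges: (14,1,cv); (14,5,cv); (14,5,cvk); (14,7,cv); (18,1,cv); (18,15,cv); (18,17,cv); (19,5,cv); (19,15,cv); (19,16,cv); (20,7,cv); (20,16,cv); (20,17,cv); (21,15,cv); (21,16,cv); (21,17,cv)
step 2: rule r1; match: 0->18, 1->1, 2->15, 3->17; deleted nodes 18; deleted edges (18,1,cv); (18,15,cv); (18,17,cv); added nodes 22, 23, 24, 25, 26, 27, 28; added edges (25,1,cv); (25,22,cv); (25,24,cv); (26,15,cv); (26,22,cv); (26,23,cv); (27,17,cv); (27,23,cv); (27,24,cv); (28,22,cv); (28,23,cv); (28,24,cv); result: nodes: 1:V, 2:V, 5:V, 7:V, 10:V, 14:T, 15:V, 16:V, 17:V, 19:T, 20:T, 21:T, 22:V, 23:V, 24:V, 25:T, 26:T, 27:T, 28:T edges: (14,1,cv); (14,5,cv); (14,5,cvk); (14,7,cv); (19,5,cv); (19,15,cv); (19,16,cv); (20,7,cv); (20,16,cv); (20,17,cv); (21,15,cv); (21,16,cv); (21,17,cv); (25,1,cv); (25,22,cv); (25,24,cv); (26,15,cv); (26,22,cv); (26,23,cv); (27,17,cv); (27,23,cv); (27,24,cv); (28,22,cv); (28,23,cv); (28,24,cv)
final:
nodes: 1:V, 2:V, 5:V, 7:V, 10:V, 14:T, 15:V, 16:V, 17:V, 19:T, 20:T, 21:T, 22:V, 23:V, 24:V, 25:T, 26:T, 27:T, 28:T
edges: (14,1,cv); (14,5,cv); (14,5,cvk); (14,7,cv); (19,5,cv); (19,15,cv); (19,16,cv); (20,7,cv); (20,16,cv); (20,17,cv); (21,15,cv); (21,16,cv); (21,17,cv); (25,1,cv); (25,22,cv); (25,24,cv); (26,15,cv); (26,22,cv); (26,23,cv); (27,17,cv); (27,23,cv); (27,24,cv); (28,22,cv); (28,23,cv); (28,24,cv)


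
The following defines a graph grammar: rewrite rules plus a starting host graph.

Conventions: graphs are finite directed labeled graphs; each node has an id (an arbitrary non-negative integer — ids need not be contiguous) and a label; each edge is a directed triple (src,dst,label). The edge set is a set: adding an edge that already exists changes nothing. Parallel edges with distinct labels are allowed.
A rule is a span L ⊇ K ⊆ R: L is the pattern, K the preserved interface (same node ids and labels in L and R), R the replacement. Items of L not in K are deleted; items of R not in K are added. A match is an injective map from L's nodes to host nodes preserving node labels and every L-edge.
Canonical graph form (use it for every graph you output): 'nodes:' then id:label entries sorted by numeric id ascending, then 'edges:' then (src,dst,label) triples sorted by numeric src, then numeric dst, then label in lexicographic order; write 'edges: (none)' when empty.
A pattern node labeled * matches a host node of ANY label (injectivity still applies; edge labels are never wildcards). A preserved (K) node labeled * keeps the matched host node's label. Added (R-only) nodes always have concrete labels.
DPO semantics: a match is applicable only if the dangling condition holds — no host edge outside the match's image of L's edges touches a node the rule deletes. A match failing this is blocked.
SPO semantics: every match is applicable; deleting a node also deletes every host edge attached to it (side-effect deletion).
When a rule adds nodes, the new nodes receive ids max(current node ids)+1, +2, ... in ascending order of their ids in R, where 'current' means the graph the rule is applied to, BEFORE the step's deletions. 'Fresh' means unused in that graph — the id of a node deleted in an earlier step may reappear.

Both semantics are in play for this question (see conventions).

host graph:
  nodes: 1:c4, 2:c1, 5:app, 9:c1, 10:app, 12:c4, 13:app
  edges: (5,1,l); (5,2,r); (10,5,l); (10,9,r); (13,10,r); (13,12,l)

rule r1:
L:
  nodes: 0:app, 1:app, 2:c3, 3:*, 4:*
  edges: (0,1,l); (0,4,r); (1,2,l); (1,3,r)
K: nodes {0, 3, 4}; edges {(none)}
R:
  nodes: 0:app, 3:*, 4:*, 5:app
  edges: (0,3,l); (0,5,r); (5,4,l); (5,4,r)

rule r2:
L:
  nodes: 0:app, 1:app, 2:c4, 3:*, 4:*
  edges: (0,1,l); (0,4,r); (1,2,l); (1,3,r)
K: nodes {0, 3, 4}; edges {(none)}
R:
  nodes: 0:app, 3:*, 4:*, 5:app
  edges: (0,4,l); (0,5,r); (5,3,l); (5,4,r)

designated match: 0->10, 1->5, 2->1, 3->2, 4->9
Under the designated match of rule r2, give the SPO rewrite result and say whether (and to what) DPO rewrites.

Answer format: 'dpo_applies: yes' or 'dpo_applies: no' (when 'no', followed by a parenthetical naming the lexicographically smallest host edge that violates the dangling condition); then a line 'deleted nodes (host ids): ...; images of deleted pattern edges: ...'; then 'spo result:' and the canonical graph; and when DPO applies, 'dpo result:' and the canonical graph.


dpo_applies: yes
deleted nodes (host ids): 1, 5; images of deleted pattern edges: (5,1,l); (5,2,r); (10,5,l); (10,9,r)
spo result:
nodes: 2:c1, 9:c1, 10:app, 12:c4, 13:app, 14:app
edges: (10,9,l); (10,14,r); (13,10,r); (13,12,l); (14,2,l); (14,9,r)
dpo result:
nodes: 2:c1, 9:c1, 10:app, 12:c4, 13:app, 14:app
edges: (10,9,l); (10,14,r); (13,10,r); (13,12,l); (14,2,l); (14,9,r)


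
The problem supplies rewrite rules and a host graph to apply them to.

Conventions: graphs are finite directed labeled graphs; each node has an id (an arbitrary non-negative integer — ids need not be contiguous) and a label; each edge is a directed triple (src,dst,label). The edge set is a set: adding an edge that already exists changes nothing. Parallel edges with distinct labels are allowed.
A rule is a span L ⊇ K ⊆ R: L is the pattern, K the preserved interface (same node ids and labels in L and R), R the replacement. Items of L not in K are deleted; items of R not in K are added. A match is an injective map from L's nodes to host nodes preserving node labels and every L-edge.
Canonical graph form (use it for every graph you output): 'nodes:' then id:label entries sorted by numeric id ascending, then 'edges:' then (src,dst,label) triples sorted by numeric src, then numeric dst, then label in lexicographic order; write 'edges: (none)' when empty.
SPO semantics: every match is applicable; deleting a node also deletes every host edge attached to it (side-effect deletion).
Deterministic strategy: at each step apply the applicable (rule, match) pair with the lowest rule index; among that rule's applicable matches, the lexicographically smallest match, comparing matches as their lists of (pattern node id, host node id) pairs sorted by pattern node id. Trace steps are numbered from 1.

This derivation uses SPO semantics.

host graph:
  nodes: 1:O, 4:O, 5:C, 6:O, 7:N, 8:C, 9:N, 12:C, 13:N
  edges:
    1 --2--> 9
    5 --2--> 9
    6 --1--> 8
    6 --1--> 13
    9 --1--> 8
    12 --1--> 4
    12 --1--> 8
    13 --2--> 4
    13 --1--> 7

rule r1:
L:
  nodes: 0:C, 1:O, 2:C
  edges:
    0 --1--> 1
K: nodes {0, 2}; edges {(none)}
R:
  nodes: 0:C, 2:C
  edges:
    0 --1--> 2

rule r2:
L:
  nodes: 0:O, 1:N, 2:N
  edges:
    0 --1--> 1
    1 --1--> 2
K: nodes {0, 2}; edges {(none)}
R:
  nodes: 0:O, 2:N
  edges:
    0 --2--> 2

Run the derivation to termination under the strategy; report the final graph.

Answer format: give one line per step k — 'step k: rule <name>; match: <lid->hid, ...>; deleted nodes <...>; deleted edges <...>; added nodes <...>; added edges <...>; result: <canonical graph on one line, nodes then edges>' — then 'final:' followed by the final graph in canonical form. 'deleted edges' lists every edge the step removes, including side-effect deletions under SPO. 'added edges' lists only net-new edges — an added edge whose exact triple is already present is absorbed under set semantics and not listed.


step 1: rule r1; match: 0->12, 1->4, 2->5; deleted nodes 4; deleted edges (12,4,1); (13,4,2); added nodes (none); added edges (12,5,1); result: nodes: 1:O, 5:C, 6:O, 7:N, 8:C, 9:N, 12:C, 13:N edges: (1,9,2); (5,9,2); (6,8,1); (6,13,1); (9,8,1); (12,5,1); (12,8,1); (13,7,1)
step 2: rule r2; match: 0->6, 1->13, 2->7; deleted nodes 13; deleted edges (6,13,1); (13,7,1); added nodes (none); added edges (6,7,2); result: nodes: 1:O, 5:C, 6:O, 7:N, 8:C, 9:N, 12:C edges: (1,9,2); (5,9,2); (6,7,2); (6,8,1); (9,8,1); (12,5,1); (12,8,1)
final:
nodes: 1:O, 5:C, 6:O, 7:N, 8:C, 9:N, 12:C
edges: (1,9,2); (5,9,2); (6,7,2); (6,8,1); (9,8,1); (12,5,1); (12,8,1)


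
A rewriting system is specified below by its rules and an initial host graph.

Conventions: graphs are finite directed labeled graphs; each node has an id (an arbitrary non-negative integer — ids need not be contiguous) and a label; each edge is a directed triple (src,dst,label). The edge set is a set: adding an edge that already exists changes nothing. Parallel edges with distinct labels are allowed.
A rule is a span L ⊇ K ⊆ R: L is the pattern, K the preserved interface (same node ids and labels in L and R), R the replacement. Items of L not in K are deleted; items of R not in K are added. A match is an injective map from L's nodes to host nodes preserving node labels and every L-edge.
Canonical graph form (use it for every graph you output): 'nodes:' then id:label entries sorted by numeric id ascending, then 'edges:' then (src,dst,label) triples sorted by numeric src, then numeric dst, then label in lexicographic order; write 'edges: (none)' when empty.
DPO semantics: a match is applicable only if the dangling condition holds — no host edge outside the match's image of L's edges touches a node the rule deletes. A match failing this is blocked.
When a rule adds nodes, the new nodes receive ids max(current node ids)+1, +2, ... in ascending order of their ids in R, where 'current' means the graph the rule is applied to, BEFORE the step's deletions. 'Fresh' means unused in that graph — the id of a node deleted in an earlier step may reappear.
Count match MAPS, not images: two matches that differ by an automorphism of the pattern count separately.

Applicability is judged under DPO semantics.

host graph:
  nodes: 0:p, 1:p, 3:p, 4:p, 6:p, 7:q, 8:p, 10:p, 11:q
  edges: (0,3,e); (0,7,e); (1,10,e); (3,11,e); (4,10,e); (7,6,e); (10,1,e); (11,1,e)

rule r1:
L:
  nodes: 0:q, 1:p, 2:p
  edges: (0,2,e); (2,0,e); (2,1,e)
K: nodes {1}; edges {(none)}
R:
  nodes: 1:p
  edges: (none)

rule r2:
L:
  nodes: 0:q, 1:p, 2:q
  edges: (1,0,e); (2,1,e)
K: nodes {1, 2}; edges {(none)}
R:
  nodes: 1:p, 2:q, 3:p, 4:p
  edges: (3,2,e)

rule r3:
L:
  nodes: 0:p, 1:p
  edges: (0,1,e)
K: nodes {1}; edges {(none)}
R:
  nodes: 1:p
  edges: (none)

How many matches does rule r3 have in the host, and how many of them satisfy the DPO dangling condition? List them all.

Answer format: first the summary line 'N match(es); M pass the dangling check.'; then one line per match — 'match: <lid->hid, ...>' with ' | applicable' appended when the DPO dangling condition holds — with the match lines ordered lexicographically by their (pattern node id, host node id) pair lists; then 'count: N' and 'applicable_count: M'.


4 match(es); 1 pass the dangling check.
match: 0->0, 1->3
match: 0->1, 1->10
match: 0->4, 1->10 | applicable
match: 0->10, 1->1
count: 4
applicable_count: 1


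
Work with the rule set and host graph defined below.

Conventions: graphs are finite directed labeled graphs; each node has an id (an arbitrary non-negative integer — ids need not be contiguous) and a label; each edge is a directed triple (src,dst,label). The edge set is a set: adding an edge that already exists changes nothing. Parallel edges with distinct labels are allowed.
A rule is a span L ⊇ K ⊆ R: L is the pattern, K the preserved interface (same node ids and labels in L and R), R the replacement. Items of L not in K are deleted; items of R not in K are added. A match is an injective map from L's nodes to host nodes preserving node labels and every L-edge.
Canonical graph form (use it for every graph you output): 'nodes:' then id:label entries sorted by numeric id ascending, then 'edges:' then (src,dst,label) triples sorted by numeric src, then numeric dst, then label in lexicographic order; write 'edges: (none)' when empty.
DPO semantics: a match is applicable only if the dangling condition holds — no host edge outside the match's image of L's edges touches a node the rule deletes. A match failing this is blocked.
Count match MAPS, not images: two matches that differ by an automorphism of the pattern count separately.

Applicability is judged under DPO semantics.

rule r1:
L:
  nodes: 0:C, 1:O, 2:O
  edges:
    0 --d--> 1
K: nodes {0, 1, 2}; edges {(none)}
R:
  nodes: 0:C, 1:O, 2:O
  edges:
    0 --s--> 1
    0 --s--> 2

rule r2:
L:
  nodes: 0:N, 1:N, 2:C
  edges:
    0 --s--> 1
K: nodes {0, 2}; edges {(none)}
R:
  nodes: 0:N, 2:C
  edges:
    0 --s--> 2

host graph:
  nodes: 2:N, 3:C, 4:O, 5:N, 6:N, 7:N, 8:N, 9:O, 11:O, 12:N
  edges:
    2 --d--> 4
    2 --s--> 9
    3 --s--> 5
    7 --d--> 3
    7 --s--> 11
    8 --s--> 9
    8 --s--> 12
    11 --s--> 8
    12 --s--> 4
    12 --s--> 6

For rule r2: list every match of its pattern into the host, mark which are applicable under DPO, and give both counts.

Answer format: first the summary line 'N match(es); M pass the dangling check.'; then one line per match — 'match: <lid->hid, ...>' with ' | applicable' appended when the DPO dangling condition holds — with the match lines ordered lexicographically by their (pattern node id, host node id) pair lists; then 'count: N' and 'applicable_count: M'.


2 match(es); 1 pass the dangling check.
match: 0->8, 1->12, 2->3
match: 0->12, 1->6, 2->3 | applicable
count: 2
applicable_count: 1


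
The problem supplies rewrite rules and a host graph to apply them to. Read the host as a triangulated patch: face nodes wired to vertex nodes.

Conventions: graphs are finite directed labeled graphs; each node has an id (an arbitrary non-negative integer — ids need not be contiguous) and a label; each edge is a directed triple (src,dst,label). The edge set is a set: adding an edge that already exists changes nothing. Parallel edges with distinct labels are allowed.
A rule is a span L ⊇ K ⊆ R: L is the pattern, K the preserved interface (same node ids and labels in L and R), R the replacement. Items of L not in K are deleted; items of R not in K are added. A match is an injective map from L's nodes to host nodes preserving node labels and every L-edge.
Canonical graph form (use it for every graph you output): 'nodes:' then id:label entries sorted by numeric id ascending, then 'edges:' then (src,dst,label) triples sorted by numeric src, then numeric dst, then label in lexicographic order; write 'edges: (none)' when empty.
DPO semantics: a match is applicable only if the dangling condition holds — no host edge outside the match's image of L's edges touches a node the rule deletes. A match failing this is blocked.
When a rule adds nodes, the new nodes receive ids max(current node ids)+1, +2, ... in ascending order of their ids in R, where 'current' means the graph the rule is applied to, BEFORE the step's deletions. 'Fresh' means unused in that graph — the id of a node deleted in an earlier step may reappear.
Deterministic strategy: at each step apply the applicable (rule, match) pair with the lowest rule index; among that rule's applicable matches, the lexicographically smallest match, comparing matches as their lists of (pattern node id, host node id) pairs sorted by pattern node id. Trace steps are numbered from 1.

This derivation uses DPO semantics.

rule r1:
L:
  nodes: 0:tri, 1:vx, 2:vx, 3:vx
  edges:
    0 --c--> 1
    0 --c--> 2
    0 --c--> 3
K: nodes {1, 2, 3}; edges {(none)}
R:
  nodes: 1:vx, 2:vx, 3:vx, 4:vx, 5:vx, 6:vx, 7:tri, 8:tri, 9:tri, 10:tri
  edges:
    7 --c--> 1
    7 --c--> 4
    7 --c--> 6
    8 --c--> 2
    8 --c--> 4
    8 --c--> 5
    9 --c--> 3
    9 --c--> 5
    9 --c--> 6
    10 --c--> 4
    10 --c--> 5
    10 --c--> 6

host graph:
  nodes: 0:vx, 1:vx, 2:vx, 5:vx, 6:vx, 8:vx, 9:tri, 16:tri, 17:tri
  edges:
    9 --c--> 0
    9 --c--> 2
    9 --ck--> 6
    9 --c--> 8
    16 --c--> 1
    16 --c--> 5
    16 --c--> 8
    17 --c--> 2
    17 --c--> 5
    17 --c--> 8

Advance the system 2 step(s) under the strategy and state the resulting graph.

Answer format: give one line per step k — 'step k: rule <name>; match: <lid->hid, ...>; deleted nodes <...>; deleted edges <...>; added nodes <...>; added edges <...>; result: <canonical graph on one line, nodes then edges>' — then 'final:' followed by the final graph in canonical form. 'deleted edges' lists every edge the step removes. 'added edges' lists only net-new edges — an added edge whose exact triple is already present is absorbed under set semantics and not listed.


step 1: rule r1; match: 0->16, 1->1, 2->5, 3->8; deleted nodes 16; deleted edges (16,1,c); (16,5,c); (16,8,c); added nodes 18, 19, 20, 21, 22, 23, 24; added edges (21,1,c); (21,18,c); (21,20,c); (22,5,c); (22,18,c); (22,19,c); (23,8,c); (23,19,c); (23,20,c); (24,18,c); (24,19,c); (24,20,c); result: nodes: 0:vx, 1:vx, 2:vx, 5:vx, 6:vx, 8:vx, 9:tri, 17:tri, 18:vx, 19:vx, 20:vx, 21:tri, 22:tri, 23:tri, 24:tri edges: (9,0,c); (9,2,c); (9,6,ck); (9,8,c); (17,2,c); (17,5,c); (17,8,c); (21,1,c); (21,18,c); (21,20,c); (22,5,c); (22,18,c); (22,19,c); (23,8,c); (23,19,c); (23,20,c); (24,18,c); (24,19,c); (24,20,c)
step 2: rule r1; match: 0->17, 1->2, 2->5, 3->8; deleted nodes 17; deleted edges (17,2,c); (17,5,c); (17,8,c); added nodes 25, 26, 27, 28, 29, 30, 31; added edges (28,2,c); (28,25,c); (28,27,c); (29,5,c); (29,25,c); (29,26,c); (30,8,c); (30,26,c); (30,27,c); (31,25,c); (31,26,c); (31,27,c); result: nodes: 0:vx, 1:vx, 2:vx, 5:vx, 6:vx, 8:vx, 9:tri, 18:vx, 19:vx, 20:vx, 21:tri, 22:tri, 23:tri, 24:tri, 25:vx, 26:vx, 27:vx, 28:tri, 29:tri, 30:tri, 31:tri edges: (9,0,c); (9,2,c); (9,6,ck); (9,8,c); (21,1,c); (21,18,c); (21,20,c); (22,5,c); (22,18,c); (22,19,c); (23,8,c); (23,19,c); (23,20,c); (24,18,c); (24,19,c); (24,20,c); (28,2,c); (28,25,c); (28,27,c); (29,5,c); (29,25,c); (29,26,c); (30,8,c); (30,26,c); (30,27,c); (31,25,c); (31,26,c); (31,27,c)
final:
nodes: 0:vx, 1:vx, 2:vx, 5:vx, 6:vx, 8:vx, 9:tri, 18:vx, 19:vx, 20:vx, 21:tri, 22:tri, 23:tri, 24:tri, 25:vx, 26:vx, 27:vx, 28:tri, 29:tri, 30:tri, 31:tri
edges: (9,0,c); (9,2,c); (9,6,ck); (9,8,c); (21,1,c); (21,18,c); (21,20,c); (22,5,c); (22,18,c); (22,19,c); (23,8,c); (23,19,c); (23,20,c); (24,18,c); (24,19,c); (24,20,c); (28,2,c); (28,25,c); (28,27,c); (29,5,c); (29,25,c); (29,26,c); (30,8,c); (30,26,c); (30,27,c); (31,25,c); (31,26,c); (31,27,c)


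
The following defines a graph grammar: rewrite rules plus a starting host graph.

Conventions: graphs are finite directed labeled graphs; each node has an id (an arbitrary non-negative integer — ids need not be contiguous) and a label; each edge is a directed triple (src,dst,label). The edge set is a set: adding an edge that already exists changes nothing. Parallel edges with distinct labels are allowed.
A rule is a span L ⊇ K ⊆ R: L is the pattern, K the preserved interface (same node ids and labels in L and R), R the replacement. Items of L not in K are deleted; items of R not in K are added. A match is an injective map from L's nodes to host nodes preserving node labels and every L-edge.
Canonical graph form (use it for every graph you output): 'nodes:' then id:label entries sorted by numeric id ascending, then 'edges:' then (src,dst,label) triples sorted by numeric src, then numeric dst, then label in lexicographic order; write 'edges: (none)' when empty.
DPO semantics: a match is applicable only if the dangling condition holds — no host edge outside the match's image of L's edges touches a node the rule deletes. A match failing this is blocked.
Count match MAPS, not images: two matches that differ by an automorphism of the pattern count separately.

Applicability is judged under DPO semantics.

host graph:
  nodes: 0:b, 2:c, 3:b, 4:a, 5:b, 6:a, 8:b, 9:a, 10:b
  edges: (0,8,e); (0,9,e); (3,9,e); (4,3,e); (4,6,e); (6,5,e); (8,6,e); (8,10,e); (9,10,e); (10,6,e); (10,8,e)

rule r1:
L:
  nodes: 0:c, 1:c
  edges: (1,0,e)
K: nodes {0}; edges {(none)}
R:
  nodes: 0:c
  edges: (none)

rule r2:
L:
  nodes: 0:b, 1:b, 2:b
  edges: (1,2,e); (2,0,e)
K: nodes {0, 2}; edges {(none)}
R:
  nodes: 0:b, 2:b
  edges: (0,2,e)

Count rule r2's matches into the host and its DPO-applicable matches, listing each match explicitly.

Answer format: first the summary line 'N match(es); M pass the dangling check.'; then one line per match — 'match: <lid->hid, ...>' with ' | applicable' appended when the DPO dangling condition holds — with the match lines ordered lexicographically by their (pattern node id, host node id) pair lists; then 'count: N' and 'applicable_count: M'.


1 match(es); 0 pass the dangling check.
match: 0->10, 1->0, 2->8
count: 1
applicable_count: 0
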